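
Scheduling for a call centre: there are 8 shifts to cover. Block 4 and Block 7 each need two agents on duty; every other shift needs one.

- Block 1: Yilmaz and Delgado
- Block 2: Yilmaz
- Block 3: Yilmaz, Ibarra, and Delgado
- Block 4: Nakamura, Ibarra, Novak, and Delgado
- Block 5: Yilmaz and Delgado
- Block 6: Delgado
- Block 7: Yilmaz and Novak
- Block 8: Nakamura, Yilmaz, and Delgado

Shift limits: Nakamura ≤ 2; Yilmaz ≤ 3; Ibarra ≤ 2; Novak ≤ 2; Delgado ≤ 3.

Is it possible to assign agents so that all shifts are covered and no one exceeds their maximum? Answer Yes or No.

Block 2 can only be covered by Yilmaz, so that assignment is forced.
Block 6 can only be covered by Delgado, so that assignment is forced.
Block 7 can only be covered by Yilmaz and Novak, so that assignment is forced.
One valid schedule: Block 1→Yilmaz, Block 2→Yilmaz, Block 3→Ibarra, Block 4→Nakamura+Ibarra, Block 5→Delgado, Block 6→Delgado, Block 7→Yilmaz+Novak, Block 8→Nakamura.
Loads: Nakamura 2/2, Yilmaz 3/3, Ibarra 2/2, Novak 1/2, Delgado 2/3 — all within limits.

Yes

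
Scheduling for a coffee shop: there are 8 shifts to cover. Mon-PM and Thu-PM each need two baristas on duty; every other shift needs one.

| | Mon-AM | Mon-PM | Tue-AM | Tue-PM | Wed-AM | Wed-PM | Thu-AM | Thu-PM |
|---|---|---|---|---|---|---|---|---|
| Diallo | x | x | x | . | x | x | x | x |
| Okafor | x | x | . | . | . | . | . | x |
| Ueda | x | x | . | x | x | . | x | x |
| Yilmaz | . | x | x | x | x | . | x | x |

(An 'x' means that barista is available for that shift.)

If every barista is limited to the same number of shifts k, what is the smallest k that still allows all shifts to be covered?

3

With 4 baristas and 10 worker-slots to fill, someone must work at least ⌈10/4⌉ = 3 shifts, so k ≥ 3.
k = 3 works: Mon-AM→Diallo, Mon-PM→Okafor+Yilmaz, Tue-AM→Diallo, Tue-PM→Ueda, Wed-AM→Ueda, Wed-PM→Diallo, Thu-AM→Ueda, Thu-PM→Okafor+Yilmaz.
Loads: Diallo 3, Okafor 2, Ueda 3, Yilmaz 2 — all ≤ 3.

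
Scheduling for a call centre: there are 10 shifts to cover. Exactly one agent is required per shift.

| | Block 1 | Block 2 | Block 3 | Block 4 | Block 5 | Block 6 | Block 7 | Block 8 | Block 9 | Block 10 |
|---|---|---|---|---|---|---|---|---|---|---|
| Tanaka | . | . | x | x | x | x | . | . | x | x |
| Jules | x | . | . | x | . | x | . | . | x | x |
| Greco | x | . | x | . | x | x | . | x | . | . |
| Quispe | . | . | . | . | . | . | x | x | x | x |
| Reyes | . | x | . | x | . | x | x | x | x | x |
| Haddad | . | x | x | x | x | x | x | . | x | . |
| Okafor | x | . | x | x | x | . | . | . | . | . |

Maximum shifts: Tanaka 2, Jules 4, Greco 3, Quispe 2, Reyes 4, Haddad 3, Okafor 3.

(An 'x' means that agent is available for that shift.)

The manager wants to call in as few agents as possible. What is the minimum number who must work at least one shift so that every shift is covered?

3

10 slots to fill and no one can take more than 4, so at least ⌈10/4⌉ = 3 agents are needed.
Tanaka, Jules, and Reyes alone can cover everything: Block 1→Jules, Block 2→Reyes, Block 3→Tanaka, Block 4→Jules, Block 5→Tanaka, Block 6→Jules, Block 7→Reyes, Block 8→Reyes, Block 9→Jules, Block 10→Reyes.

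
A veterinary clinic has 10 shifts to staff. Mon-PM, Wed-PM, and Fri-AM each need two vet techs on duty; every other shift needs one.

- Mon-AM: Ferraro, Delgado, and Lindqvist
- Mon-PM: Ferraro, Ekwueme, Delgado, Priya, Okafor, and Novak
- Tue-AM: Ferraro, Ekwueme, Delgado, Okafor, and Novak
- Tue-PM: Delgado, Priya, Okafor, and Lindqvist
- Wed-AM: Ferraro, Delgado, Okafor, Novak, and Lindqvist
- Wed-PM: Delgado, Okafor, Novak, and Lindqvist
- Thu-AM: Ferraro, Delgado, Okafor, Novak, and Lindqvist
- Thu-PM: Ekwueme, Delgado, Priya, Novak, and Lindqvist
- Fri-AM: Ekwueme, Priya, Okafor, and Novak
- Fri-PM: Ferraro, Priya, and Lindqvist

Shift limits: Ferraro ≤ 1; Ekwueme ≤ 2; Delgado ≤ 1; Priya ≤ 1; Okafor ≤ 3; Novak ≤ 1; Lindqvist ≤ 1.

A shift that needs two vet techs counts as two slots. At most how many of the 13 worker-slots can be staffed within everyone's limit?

Total capacity across all vet techs is 1+2+1+1+3+1+1 = 10, and 13 slots are needed, so at most 10 can be filled.
An assignment achieving 10: Mon-AM→Ferraro, Tue-AM→Ekwueme, Tue-PM→Delgado, Wed-AM→Okafor, Wed-PM→Okafor+Novak, Thu-AM→Lindqvist, Fri-AM→Ekwueme+Okafor, Fri-PM→Priya.
Loads: Ferraro 1/1, Ekwueme 2/2, Delgado 1/1, Priya 1/1, Okafor 3/3, Novak 1/1, Lindqvist 1/1.

10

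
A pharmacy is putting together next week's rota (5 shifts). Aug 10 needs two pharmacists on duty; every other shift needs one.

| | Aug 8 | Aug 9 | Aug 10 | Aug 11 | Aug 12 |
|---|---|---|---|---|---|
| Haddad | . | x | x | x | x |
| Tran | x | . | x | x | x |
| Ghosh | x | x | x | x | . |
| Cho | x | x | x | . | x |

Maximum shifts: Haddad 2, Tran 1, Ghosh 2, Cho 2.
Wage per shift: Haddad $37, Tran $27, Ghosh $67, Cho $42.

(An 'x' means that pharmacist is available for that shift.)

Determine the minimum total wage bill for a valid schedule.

$252

Picking the cheapest available pharmacist for each shift independently would cost $182, but that ignores the shift limits.
An optimal schedule: Aug 8→Tran, Aug 9→Haddad, Aug 10→Ghosh+Cho, Aug 11→Haddad, Aug 12→Cho.
Total: 27 + 37 + 67 + 42 + 37 + 42 = $252.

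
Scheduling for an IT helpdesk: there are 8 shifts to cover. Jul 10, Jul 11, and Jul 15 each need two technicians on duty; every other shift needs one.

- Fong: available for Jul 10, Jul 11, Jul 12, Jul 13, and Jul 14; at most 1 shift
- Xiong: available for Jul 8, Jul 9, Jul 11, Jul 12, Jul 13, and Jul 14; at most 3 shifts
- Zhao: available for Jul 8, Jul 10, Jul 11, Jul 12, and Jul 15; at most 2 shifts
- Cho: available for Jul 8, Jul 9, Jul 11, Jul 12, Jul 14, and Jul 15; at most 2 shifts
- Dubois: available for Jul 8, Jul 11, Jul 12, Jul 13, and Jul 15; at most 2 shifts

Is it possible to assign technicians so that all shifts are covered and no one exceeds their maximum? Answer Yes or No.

Total capacity is 1+3+2+2+2 = 10 but 11 worker-slots are needed — infeasible.

No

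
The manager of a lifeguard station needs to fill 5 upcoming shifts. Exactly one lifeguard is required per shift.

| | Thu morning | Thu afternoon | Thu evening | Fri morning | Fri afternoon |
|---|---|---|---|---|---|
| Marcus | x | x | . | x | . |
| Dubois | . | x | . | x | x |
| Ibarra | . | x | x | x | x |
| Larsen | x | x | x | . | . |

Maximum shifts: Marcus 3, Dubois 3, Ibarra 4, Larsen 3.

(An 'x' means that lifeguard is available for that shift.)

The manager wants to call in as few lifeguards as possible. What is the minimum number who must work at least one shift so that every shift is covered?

2

5 slots to fill and no one can take more than 4, so at least ⌈5/4⌉ = 2 lifeguards are needed.
Marcus and Ibarra alone can cover everything: Thu morning→Marcus, Thu afternoon→Marcus, Thu evening→Ibarra, Fri morning→Marcus, Fri afternoon→Ibarra.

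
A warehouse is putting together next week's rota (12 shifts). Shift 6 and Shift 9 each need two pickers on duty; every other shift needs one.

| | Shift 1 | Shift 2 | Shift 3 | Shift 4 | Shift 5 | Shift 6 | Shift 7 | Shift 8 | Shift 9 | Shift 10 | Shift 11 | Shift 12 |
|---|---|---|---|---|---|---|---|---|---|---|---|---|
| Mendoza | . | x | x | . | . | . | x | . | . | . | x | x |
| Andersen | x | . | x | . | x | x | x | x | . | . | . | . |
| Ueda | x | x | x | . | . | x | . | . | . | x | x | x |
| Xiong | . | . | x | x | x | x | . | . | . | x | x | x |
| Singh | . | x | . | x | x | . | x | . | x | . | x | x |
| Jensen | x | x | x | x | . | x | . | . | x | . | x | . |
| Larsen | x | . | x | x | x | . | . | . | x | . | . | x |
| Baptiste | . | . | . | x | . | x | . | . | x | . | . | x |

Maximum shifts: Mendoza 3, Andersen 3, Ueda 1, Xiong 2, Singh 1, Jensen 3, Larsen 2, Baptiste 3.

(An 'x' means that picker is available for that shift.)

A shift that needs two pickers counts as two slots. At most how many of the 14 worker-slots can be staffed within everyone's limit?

14

Total capacity across all pickers is 3+3+1+2+1+3+2+3 = 18, and 14 slots are needed, so at most 14 can be filled.
An assignment achieving 14: Shift 1→Andersen, Shift 2→Mendoza, Shift 3→Jensen, Shift 4→Xiong, Shift 5→Andersen, Shift 6→Xiong+Jensen, Shift 7→Mendoza, Shift 8→Andersen, Shift 9→Singh+Jensen, Shift 10→Ueda, Shift 11→Mendoza, Shift 12→Larsen.
Loads: Mendoza 3/3, Andersen 3/3, Ueda 1/1, Xiong 2/2, Singh 1/1, Jensen 3/3, Larsen 1/2, Baptiste 0/3.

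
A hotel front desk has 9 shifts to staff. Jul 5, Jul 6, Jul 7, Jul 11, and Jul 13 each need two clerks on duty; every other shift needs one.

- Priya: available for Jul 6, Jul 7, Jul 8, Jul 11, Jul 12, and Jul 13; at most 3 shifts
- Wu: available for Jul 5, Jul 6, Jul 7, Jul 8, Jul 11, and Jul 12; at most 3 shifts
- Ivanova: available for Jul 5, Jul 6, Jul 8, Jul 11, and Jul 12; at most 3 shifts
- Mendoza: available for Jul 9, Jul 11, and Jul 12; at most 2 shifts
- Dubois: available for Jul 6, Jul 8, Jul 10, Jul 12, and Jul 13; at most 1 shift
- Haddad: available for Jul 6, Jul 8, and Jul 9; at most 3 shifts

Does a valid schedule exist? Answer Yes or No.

No

Total capacity is 15 and 14 slots are needed, so capacity alone doesn't rule it out.
Shifts {Jul 10, Jul 13} need 3 worker-slots in total, but the clerks available for any of those shifts (Priya and Dubois) can supply at most 2 among them. So no valid schedule exists.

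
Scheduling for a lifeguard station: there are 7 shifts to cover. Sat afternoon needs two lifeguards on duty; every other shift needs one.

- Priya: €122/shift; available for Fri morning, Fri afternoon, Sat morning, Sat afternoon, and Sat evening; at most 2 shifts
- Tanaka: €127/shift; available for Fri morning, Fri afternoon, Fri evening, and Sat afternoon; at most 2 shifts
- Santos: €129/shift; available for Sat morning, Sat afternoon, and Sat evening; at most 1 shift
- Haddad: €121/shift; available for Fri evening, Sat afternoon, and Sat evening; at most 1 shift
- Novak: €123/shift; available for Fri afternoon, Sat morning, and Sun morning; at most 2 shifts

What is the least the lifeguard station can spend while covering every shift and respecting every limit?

Sun morning can only be covered by Novak, so that assignment is forced.
Picking the cheapest available lifeguard for each shift independently would cost €974, but that ignores the shift limits.
An optimal schedule: Fri morning→Priya, Fri afternoon→Priya, Fri evening→Tanaka, Sat morning→Novak, Sat afternoon→Tanaka+Haddad, Sat evening→Santos, Sun morning→Novak.
Total: 122 + 122 + 127 + 123 + 127 + 121 + 129 + 123 = €994.

€994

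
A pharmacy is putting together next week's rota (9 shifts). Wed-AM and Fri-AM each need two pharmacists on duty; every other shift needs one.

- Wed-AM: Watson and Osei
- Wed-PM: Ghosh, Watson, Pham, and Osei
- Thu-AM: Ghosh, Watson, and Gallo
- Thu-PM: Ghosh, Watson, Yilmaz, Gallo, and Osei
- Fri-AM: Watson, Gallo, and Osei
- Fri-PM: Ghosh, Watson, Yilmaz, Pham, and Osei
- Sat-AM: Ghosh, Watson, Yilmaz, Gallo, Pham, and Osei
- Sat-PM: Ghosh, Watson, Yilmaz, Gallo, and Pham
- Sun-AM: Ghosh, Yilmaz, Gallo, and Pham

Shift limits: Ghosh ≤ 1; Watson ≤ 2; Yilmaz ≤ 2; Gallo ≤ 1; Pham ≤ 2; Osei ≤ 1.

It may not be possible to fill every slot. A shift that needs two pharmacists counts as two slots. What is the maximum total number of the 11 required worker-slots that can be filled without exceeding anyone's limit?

Total capacity across all pharmacists is 1+2+2+1+2+1 = 9, and 11 slots are needed, so at most 9 can be filled.
An assignment achieving 9: Wed-AM→Watson+Osei, Wed-PM→Pham, Thu-AM→Ghosh, Thu-PM→Yilmaz, Fri-AM→Watson+Gallo, Fri-PM→Pham, Sun-AM→Yilmaz.
Loads: Ghosh 1/1, Watson 2/2, Yilmaz 2/2, Gallo 1/1, Pham 2/2, Osei 1/1.

9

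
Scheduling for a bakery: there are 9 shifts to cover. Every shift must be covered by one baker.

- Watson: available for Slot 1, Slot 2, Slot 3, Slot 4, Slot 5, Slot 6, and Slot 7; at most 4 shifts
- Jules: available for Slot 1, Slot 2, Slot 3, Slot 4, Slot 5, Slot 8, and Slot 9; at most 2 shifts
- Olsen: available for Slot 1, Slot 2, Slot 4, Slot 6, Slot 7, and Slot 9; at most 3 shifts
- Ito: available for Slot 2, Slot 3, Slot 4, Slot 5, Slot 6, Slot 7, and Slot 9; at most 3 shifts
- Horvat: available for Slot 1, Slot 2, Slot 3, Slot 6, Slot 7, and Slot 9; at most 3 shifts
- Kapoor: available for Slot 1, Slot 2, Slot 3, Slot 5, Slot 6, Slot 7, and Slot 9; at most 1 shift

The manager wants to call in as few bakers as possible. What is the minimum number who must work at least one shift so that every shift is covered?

3

9 slots to fill and no one can take more than 4, so at least ⌈9/4⌉ = 3 bakers are needed.
Watson, Jules, and Olsen alone can cover everything: Slot 1→Olsen, Slot 2→Olsen, Slot 3→Watson, Slot 4→Olsen, Slot 5→Watson, Slot 6→Watson, Slot 7→Watson, Slot 8→Jules, Slot 9→Jules.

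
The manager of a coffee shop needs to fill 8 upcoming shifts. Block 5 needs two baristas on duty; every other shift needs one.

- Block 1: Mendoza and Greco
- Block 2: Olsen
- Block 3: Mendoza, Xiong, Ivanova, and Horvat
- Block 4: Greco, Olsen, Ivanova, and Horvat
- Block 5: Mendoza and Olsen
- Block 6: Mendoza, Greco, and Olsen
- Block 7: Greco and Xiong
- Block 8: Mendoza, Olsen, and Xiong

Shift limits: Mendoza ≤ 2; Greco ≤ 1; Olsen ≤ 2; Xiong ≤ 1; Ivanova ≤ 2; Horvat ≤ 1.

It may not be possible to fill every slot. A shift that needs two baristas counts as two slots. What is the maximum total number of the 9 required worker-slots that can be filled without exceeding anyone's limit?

Total capacity across all baristas is 2+1+2+1+2+1 = 9, and 9 slots are needed, so at most 9 can be filled.
An assignment achieving 8: Block 1→Mendoza, Block 2→Olsen, Block 3→Ivanova, Block 4→Ivanova, Block 5→Mendoza+Olsen, Block 7→Greco, Block 8→Xiong.
Loads: Mendoza 2/2, Greco 1/1, Olsen 2/2, Xiong 1/1, Ivanova 2/2, Horvat 0/1.

8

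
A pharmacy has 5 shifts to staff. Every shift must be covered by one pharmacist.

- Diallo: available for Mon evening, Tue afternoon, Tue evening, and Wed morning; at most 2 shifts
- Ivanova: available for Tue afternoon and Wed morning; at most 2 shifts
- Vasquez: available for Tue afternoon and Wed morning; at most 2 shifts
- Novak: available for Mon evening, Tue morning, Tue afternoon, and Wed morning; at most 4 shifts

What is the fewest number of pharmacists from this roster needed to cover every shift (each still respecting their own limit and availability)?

2

5 slots to fill and no one can take more than 4, so at least ⌈5/4⌉ = 2 pharmacists are needed.
Diallo and Novak alone can cover everything: Mon evening→Diallo, Tue morning→Novak, Tue afternoon→Novak, Tue evening→Diallo, Wed morning→Novak.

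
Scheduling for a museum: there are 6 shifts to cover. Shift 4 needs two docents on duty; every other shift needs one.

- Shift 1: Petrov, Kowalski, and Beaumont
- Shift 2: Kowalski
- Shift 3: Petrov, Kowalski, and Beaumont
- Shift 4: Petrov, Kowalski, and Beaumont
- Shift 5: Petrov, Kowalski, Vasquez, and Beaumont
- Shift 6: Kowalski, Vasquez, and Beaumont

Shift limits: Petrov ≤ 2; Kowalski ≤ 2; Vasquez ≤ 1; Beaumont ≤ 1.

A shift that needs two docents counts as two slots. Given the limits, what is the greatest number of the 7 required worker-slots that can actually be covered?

6

Total capacity across all docents is 2+2+1+1 = 6, and 7 slots are needed, so at most 6 can be filled.
An assignment achieving 6: Shift 1→Petrov, Shift 2→Kowalski, Shift 3→Petrov, Shift 4→Kowalski+Beaumont, Shift 6→Vasquez.
Loads: Petrov 2/2, Kowalski 2/2, Vasquez 1/1, Beaumont 1/1.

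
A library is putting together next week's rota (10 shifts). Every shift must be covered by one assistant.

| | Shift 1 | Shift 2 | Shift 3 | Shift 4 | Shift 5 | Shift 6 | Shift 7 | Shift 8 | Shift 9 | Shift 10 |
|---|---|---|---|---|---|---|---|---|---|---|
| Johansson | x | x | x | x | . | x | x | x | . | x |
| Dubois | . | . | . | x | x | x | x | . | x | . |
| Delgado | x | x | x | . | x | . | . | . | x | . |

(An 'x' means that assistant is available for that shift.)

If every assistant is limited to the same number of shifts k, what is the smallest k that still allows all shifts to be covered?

With 3 assistants and 10 worker-slots to fill, someone must work at least ⌈10/3⌉ = 4 shifts, so k ≥ 4.
k = 4 works: Shift 1→Johansson, Shift 2→Johansson, Shift 3→Delgado, Shift 4→Dubois, Shift 5→Dubois, Shift 6→Dubois, Shift 7→Dubois, Shift 8→Johansson, Shift 9→Delgado, Shift 10→Johansson.
Loads: Johansson 4, Dubois 4, Delgado 2 — all ≤ 4.

4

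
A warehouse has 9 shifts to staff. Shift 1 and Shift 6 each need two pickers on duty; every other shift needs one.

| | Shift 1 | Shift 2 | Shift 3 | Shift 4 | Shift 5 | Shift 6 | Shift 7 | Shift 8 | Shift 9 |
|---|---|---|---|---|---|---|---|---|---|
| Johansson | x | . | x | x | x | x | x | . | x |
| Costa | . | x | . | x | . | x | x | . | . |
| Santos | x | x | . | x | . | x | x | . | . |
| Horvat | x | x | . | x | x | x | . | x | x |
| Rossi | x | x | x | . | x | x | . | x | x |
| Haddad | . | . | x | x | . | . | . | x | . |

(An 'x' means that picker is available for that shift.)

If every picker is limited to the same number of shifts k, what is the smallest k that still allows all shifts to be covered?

With 6 pickers and 11 worker-slots to fill, someone must work at least ⌈11/6⌉ = 2 shifts, so k ≥ 2.
k = 2 works: Shift 1→Santos+Rossi, Shift 2→Costa, Shift 3→Johansson, Shift 4→Haddad, Shift 5→Johansson, Shift 6→Santos+Rossi, Shift 7→Costa, Shift 8→Horvat, Shift 9→Horvat.
Loads: Johansson 2, Costa 2, Santos 2, Horvat 2, Rossi 2, Haddad 1 — all ≤ 2.

2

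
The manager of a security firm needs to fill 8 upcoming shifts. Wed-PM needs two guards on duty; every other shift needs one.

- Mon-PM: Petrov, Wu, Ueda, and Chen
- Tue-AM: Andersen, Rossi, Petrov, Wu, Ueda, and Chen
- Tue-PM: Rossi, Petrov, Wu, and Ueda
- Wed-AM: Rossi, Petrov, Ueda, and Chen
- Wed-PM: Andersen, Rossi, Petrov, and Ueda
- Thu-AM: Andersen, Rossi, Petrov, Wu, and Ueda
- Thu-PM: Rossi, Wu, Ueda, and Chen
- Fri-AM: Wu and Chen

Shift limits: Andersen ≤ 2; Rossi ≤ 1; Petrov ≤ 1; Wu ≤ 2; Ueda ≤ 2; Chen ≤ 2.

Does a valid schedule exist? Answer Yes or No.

One valid schedule: Mon-PM→Petrov, Tue-AM→Chen, Tue-PM→Rossi, Wed-AM→Ueda, Wed-PM→Andersen+Ueda, Thu-AM→Andersen, Thu-PM→Wu, Fri-AM→Wu.
Loads: Andersen 2/2, Rossi 1/1, Petrov 1/1, Wu 2/2, Ueda 2/2, Chen 1/2 — all within limits.

Yes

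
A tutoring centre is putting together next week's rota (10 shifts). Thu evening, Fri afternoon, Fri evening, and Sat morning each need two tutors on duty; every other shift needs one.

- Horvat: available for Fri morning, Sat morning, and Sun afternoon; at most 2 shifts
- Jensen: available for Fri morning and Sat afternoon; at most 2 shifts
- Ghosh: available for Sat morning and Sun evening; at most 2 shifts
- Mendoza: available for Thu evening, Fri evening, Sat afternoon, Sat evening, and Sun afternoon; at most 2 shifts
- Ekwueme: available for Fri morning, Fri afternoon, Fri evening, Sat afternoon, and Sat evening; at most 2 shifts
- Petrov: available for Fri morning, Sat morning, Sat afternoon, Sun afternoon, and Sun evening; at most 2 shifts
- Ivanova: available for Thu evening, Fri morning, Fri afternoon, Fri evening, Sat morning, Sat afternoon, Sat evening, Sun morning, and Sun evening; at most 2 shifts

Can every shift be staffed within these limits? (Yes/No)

No

Total capacity is 14 and 14 slots are needed, so capacity alone doesn't rule it out.
Shifts {Thu evening, Fri afternoon, Sun morning} need 5 worker-slots in total, but the tutors available for any of those shifts (Mendoza, Ekwueme, and Ivanova) can supply at most 4 among them. So no valid schedule exists.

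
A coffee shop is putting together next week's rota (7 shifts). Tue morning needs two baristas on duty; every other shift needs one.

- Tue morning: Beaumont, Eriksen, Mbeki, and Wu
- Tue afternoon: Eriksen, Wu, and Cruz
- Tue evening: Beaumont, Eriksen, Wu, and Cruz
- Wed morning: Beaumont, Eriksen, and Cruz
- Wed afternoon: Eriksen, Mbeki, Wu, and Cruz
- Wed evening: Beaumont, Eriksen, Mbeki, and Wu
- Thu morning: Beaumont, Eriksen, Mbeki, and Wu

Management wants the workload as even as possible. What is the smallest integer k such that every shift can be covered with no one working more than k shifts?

2

With 5 baristas and 8 worker-slots to fill, someone must work at least ⌈8/5⌉ = 2 shifts, so k ≥ 2.
k = 2 works: Tue morning→Mbeki+Wu, Tue afternoon→Eriksen, Tue evening→Beaumont, Wed morning→Beaumont, Wed afternoon→Eriksen, Wed evening→Mbeki, Thu morning→Wu.
Loads: Beaumont 2, Eriksen 2, Mbeki 2, Wu 2, Cruz 0 — all ≤ 2.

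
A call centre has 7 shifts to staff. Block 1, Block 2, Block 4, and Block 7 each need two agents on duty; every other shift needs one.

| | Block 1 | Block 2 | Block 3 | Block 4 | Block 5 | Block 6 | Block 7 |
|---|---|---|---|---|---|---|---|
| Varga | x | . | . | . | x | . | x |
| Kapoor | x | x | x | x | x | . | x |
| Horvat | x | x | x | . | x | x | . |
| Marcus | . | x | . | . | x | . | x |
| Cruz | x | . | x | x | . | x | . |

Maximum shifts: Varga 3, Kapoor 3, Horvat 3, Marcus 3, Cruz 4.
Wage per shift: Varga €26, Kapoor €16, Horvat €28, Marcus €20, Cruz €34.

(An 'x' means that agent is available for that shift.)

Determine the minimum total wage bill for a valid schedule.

€250

Block 4 can only be covered by Kapoor and Cruz, so that assignment is forced.
Picking the cheapest available agent for each shift independently would cost €224, but that ignores the shift limits.
An optimal schedule: Block 1→Varga+Horvat, Block 2→Kapoor+Marcus, Block 3→Kapoor, Block 4→Kapoor+Cruz, Block 5→Marcus, Block 6→Horvat, Block 7→Marcus+Varga.
Total: 26 + 28 + 16 + 20 + 16 + 16 + 34 + 20 + 28 + 20 + 26 = €250.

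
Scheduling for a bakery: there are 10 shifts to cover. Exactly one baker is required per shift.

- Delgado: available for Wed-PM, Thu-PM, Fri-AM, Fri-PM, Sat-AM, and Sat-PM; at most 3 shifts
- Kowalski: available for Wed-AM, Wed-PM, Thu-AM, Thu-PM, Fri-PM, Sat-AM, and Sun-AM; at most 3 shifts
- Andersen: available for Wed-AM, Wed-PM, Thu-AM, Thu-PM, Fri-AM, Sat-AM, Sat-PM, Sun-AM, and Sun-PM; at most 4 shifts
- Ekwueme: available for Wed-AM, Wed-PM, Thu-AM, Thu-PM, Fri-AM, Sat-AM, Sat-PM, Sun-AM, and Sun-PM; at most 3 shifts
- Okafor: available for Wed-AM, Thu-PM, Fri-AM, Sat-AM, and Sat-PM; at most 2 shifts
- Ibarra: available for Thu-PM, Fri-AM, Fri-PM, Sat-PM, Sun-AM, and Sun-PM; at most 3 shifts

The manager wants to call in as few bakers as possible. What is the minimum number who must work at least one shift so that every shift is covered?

10 slots to fill and no one can take more than 4, so at least ⌈10/4⌉ = 3 bakers are needed.
Delgado, Kowalski, and Andersen alone can cover everything: Wed-AM→Kowalski, Wed-PM→Andersen, Thu-AM→Kowalski, Thu-PM→Andersen, Fri-AM→Delgado, Fri-PM→Delgado, Sat-AM→Andersen, Sat-PM→Delgado, Sun-AM→Kowalski, Sun-PM→Andersen.

3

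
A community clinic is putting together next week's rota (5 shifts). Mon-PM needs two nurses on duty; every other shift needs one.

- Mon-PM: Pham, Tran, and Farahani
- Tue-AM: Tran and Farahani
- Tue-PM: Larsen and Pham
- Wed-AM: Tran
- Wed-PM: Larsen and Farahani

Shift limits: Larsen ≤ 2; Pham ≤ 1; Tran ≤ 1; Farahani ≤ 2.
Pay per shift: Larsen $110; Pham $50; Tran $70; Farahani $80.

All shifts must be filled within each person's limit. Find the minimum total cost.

Wed-AM can only be covered by Tran, so that assignment is forced.
Picking the cheapest available nurse for each shift independently would cost $390, but that ignores the shift limits.
An optimal schedule: Mon-PM→Pham+Farahani, Tue-AM→Farahani, Tue-PM→Larsen, Wed-AM→Tran, Wed-PM→Larsen.
Total: 50 + 80 + 80 + 110 + 70 + 110 = $500.

$500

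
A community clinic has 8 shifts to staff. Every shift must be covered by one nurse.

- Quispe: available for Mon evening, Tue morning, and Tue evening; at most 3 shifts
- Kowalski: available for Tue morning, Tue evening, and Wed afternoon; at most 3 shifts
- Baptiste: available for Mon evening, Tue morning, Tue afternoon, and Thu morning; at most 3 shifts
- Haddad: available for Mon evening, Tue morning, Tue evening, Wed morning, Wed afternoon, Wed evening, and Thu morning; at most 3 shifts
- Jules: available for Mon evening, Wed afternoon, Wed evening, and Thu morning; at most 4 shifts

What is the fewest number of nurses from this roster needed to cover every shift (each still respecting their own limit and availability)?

3

8 slots to fill and no one can take more than 4, so at least ⌈8/4⌉ = 2 nurses are needed.
Any 2 nurses together have capacity at most 4+3 = 7 < 8 slots, so 2 can never suffice.
Quispe, Baptiste, and Haddad alone can cover everything: Mon evening→Quispe, Tue morning→Quispe, Tue afternoon→Baptiste, Tue evening→Quispe, Wed morning→Haddad, Wed afternoon→Haddad, Wed evening→Haddad, Thu morning→Baptiste.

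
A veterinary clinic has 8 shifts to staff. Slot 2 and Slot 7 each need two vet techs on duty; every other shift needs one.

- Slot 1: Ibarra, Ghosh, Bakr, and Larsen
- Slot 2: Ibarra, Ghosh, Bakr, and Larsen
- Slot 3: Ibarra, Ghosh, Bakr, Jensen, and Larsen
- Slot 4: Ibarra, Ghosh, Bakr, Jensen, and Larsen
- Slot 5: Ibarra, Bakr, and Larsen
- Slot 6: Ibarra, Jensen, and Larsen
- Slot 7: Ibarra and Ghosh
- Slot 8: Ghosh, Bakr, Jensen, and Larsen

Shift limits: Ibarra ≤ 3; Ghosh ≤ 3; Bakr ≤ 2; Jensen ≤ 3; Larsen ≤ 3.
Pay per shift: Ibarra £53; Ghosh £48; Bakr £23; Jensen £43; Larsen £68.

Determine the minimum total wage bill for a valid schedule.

Slot 7 can only be covered by Ibarra and Ghosh, so that assignment is forced.
Picking the cheapest available vet tech for each shift independently would cost £330, but that ignores the shift limits.
An optimal schedule: Slot 1→Bakr, Slot 2→Ghosh+Ibarra, Slot 3→Jensen, Slot 4→Ghosh, Slot 5→Bakr, Slot 6→Jensen, Slot 7→Ghosh+Ibarra, Slot 8→Jensen.
Total: 23 + 48 + 53 + 43 + 48 + 23 + 43 + 48 + 53 + 43 = £425.

£425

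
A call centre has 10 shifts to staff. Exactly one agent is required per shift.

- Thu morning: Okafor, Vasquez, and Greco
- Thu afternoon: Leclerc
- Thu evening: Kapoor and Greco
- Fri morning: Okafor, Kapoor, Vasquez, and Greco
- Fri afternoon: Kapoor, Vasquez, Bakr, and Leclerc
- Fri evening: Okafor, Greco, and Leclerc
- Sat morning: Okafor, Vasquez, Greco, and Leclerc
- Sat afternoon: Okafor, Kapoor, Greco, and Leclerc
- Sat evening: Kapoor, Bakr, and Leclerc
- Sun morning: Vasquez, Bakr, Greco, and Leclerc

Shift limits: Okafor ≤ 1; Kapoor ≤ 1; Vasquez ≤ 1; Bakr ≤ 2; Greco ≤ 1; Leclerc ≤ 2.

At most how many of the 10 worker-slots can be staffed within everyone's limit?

Total capacity across all agents is 1+1+1+2+1+2 = 8, and 10 slots are needed, so at most 8 can be filled.
An assignment achieving 8: Thu morning→Okafor, Thu afternoon→Leclerc, Thu evening→Kapoor, Fri morning→Vasquez, Fri afternoon→Bakr, Fri evening→Greco, Sat morning→Leclerc, Sat evening→Bakr.
Loads: Okafor 1/1, Kapoor 1/1, Vasquez 1/1, Bakr 2/2, Greco 1/1, Leclerc 2/2.

8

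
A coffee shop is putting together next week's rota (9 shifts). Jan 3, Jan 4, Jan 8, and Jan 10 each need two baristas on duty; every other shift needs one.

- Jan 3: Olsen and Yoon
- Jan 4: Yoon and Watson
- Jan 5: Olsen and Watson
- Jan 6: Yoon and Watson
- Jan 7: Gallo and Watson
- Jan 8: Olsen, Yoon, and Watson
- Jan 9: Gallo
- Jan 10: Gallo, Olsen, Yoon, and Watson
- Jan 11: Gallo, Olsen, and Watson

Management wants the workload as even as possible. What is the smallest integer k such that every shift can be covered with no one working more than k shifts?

With 4 baristas and 13 worker-slots to fill, someone must work at least ⌈13/4⌉ = 4 shifts, so k ≥ 4.
k = 4 works: Jan 3→Olsen+Yoon, Jan 4→Yoon+Watson, Jan 5→Olsen, Jan 6→Yoon, Jan 7→Gallo, Jan 8→Olsen+Yoon, Jan 9→Gallo, Jan 10→Gallo+Olsen, Jan 11→Gallo.
Loads: Gallo 4, Olsen 4, Yoon 4, Watson 1 — all ≤ 4.

4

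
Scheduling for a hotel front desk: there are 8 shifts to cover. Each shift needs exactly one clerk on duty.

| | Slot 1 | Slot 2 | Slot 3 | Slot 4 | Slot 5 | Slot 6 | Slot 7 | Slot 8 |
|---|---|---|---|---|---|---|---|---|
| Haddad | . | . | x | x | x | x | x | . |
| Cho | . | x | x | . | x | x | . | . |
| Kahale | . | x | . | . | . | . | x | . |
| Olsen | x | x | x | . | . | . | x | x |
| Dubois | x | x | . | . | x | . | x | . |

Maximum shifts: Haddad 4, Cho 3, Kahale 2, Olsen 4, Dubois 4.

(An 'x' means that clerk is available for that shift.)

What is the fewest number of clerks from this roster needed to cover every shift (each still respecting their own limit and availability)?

2

8 slots to fill and no one can take more than 4, so at least ⌈8/4⌉ = 2 clerks are needed.
Haddad and Olsen alone can cover everything: Slot 1→Olsen, Slot 2→Olsen, Slot 3→Haddad, Slot 4→Haddad, Slot 5→Haddad, Slot 6→Haddad, Slot 7→Olsen, Slot 8→Olsen.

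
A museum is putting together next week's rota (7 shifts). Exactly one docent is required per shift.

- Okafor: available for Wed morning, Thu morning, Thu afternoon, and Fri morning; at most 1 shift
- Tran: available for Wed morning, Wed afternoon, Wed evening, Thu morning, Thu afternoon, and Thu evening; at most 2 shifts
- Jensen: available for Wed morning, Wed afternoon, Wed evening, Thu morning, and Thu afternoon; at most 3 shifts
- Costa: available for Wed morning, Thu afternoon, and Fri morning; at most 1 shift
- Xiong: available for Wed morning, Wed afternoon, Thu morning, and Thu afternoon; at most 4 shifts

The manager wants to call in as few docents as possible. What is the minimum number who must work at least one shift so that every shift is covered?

3

7 slots to fill and no one can take more than 4, so at least ⌈7/4⌉ = 2 docents are needed.
No set of 2 docents can cover every shift (each such set leaves at least one shift with no one available or exceeds a cap).
Okafor, Tran, and Xiong alone can cover everything: Wed morning→Xiong, Wed afternoon→Xiong, Wed evening→Tran, Thu morning→Xiong, Thu afternoon→Xiong, Thu evening→Tran, Fri morning→Okafor.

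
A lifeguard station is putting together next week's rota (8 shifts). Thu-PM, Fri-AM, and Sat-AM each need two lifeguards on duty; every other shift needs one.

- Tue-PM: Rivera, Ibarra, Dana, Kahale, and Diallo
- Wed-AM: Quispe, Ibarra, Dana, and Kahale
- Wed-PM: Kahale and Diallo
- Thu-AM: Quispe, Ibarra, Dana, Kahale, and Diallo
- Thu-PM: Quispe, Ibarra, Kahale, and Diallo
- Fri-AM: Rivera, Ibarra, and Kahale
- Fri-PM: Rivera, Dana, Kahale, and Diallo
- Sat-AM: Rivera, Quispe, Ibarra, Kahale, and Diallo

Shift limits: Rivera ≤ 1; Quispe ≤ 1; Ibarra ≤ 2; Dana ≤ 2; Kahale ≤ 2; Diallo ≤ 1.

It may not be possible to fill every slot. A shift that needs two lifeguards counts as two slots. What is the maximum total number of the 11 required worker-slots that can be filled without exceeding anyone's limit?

9

Total capacity across all lifeguards is 1+1+2+2+2+1 = 9, and 11 slots are needed, so at most 9 can be filled.
An assignment achieving 9: Tue-PM→Dana, Wed-AM→Quispe, Wed-PM→Kahale, Thu-AM→Diallo, Thu-PM→Ibarra+Kahale, Fri-AM→Rivera+Ibarra, Fri-PM→Dana.
Loads: Rivera 1/1, Quispe 1/1, Ibarra 2/2, Dana 2/2, Kahale 2/2, Diallo 1/1.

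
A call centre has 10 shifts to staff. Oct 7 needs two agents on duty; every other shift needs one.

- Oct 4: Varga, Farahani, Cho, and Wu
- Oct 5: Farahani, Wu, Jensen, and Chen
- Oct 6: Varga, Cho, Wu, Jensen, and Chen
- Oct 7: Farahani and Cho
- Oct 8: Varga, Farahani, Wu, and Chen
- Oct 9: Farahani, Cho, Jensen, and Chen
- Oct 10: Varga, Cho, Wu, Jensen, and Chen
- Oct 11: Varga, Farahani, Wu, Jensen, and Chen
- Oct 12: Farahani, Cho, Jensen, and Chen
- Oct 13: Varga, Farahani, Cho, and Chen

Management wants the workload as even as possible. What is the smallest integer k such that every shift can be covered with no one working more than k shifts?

With 6 agents and 11 worker-slots to fill, someone must work at least ⌈11/6⌉ = 2 shifts, so k ≥ 2.
k = 2 works: Oct 4→Varga, Oct 5→Farahani, Oct 6→Wu, Oct 7→Farahani+Cho, Oct 8→Varga, Oct 9→Cho, Oct 10→Wu, Oct 11→Jensen, Oct 12→Jensen, Oct 13→Chen.
Loads: Varga 2, Farahani 2, Cho 2, Wu 2, Jensen 2, Chen 1 — all ≤ 2.

2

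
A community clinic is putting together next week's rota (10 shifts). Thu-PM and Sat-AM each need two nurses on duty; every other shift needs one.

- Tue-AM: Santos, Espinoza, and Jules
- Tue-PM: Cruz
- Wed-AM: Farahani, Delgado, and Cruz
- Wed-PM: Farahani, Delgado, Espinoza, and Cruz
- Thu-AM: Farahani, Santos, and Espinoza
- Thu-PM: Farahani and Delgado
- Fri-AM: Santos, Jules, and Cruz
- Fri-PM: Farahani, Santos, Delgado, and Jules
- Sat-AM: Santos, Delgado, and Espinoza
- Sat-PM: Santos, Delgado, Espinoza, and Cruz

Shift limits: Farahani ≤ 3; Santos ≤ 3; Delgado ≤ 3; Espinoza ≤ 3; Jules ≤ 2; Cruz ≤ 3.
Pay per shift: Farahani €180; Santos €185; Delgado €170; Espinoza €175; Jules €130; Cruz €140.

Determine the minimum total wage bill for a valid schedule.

€1895

Tue-PM can only be covered by Cruz, so that assignment is forced.
Thu-PM can only be covered by Farahani and Delgado, so that assignment is forced.
Picking the cheapest available nurse for each shift independently would cost €1820, but that ignores the shift limits.
An optimal schedule: Tue-AM→Jules, Tue-PM→Cruz, Wed-AM→Cruz, Wed-PM→Cruz, Thu-AM→Espinoza, Thu-PM→Delgado+Farahani, Fri-AM→Jules, Fri-PM→Delgado, Sat-AM→Delgado+Espinoza, Sat-PM→Espinoza.
Total: 130 + 140 + 140 + 140 + 175 + 170 + 180 + 130 + 170 + 170 + 175 + 175 = €1895.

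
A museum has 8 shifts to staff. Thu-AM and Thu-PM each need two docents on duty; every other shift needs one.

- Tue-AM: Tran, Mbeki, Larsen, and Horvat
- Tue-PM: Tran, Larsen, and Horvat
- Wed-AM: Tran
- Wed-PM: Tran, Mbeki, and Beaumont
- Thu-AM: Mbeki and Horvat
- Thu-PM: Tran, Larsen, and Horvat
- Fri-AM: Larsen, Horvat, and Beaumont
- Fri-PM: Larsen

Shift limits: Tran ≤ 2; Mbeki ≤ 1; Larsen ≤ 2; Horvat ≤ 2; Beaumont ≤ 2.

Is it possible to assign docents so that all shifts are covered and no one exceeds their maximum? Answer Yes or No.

No

Total capacity is 2+1+2+2+2 = 9 but 10 worker-slots are needed — infeasible.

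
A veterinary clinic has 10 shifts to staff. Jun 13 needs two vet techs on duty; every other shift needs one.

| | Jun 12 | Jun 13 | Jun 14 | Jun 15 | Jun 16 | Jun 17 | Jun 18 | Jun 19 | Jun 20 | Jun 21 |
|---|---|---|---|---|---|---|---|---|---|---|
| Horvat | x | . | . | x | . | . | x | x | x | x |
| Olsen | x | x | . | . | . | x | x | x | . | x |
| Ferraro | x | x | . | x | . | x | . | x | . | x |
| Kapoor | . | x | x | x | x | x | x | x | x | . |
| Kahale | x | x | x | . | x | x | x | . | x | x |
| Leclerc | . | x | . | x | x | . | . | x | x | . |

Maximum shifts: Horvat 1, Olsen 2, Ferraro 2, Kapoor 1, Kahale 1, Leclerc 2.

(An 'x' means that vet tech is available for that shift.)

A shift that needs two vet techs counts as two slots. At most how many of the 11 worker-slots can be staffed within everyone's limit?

Total capacity across all vet techs is 1+2+2+1+1+2 = 9, and 11 slots are needed, so at most 9 can be filled.
An assignment achieving 9: Jun 12→Horvat, Jun 13→Leclerc, Jun 14→Kapoor, Jun 15→Ferraro, Jun 16→Kahale, Jun 17→Olsen, Jun 18→Olsen, Jun 20→Leclerc, Jun 21→Ferraro.
Loads: Horvat 1/1, Olsen 2/2, Ferraro 2/2, Kapoor 1/1, Kahale 1/1, Leclerc 2/2.

9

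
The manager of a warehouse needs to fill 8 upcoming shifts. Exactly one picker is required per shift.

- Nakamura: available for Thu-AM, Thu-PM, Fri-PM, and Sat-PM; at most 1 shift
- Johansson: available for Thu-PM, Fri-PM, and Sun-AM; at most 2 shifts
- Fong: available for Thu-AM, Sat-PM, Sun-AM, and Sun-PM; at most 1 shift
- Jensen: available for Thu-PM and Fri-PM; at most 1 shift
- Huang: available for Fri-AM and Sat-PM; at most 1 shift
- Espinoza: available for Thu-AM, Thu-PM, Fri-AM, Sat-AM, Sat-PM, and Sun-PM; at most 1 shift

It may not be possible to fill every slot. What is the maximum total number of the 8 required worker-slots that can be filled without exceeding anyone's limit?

7

Total capacity across all pickers is 1+2+1+1+1+1 = 7, and 8 slots are needed, so at most 7 can be filled.
An assignment achieving 7: Thu-AM→Nakamura, Thu-PM→Jensen, Fri-AM→Huang, Fri-PM→Johansson, Sat-AM→Espinoza, Sun-AM→Johansson, Sun-PM→Fong.
Loads: Nakamura 1/1, Johansson 2/2, Fong 1/1, Jensen 1/1, Huang 1/1, Espinoza 1/1.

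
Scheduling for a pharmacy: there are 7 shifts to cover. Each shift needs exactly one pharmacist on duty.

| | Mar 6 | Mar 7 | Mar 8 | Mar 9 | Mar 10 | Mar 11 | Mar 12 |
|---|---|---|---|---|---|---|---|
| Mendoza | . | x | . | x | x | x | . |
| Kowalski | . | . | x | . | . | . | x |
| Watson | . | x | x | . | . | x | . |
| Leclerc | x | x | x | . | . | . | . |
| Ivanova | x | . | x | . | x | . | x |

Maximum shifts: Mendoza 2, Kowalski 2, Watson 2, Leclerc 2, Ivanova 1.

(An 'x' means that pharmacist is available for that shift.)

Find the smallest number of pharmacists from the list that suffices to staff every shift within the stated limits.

7 slots to fill and no one can take more than 2, so at least ⌈7/2⌉ = 4 pharmacists are needed.
Mendoza, Kowalski, Watson, and Leclerc alone can cover everything: Mar 6→Leclerc, Mar 7→Watson, Mar 8→Kowalski, Mar 9→Mendoza, Mar 10→Mendoza, Mar 11→Watson, Mar 12→Kowalski.

4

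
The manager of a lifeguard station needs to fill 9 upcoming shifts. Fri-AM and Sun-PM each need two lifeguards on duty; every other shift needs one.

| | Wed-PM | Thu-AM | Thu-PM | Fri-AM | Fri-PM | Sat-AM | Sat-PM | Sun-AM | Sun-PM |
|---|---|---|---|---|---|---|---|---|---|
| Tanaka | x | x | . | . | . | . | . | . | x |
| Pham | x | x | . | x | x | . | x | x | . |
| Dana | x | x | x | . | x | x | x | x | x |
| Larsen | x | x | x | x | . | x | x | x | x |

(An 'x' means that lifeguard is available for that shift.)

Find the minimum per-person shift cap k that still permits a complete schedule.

With 4 lifeguards and 11 worker-slots to fill, someone must work at least ⌈11/4⌉ = 3 shifts, so k ≥ 3.
k = 3 works: Wed-PM→Tanaka, Thu-AM→Tanaka, Thu-PM→Dana, Fri-AM→Pham+Larsen, Fri-PM→Pham, Sat-AM→Dana, Sat-PM→Pham, Sun-AM→Dana, Sun-PM→Tanaka+Larsen.
Loads: Tanaka 3, Pham 3, Dana 3, Larsen 2 — all ≤ 3.

3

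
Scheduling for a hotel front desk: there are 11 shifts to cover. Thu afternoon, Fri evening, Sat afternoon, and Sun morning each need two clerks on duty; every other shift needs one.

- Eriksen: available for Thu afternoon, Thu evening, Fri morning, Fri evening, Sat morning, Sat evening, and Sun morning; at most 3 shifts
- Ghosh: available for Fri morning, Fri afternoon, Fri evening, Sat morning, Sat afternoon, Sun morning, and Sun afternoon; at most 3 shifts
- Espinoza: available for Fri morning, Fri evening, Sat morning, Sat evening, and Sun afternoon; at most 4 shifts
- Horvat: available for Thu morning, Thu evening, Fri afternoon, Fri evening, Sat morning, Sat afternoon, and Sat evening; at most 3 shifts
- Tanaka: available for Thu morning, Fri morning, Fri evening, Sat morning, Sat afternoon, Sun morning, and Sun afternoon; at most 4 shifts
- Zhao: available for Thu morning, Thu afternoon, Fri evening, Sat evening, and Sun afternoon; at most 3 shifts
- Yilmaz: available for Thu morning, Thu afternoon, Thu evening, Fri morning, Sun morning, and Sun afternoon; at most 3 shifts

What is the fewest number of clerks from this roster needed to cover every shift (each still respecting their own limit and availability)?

15 slots to fill and no one can take more than 4, so at least ⌈15/4⌉ = 4 clerks are needed.
Any 4 clerks together have capacity at most 4+4+3+3 = 14 < 15 slots, so 4 can never suffice.
Eriksen, Ghosh, Espinoza, Horvat, and Zhao alone can cover everything: Thu morning→Horvat, Thu afternoon→Eriksen+Zhao, Thu evening→Eriksen, Fri morning→Espinoza, Fri afternoon→Ghosh, Fri evening→Horvat+Zhao, Sat morning→Espinoza, Sat afternoon→Ghosh+Horvat, Sat evening→Espinoza, Sun morning→Eriksen+Ghosh, Sun afternoon→Espinoza.

5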